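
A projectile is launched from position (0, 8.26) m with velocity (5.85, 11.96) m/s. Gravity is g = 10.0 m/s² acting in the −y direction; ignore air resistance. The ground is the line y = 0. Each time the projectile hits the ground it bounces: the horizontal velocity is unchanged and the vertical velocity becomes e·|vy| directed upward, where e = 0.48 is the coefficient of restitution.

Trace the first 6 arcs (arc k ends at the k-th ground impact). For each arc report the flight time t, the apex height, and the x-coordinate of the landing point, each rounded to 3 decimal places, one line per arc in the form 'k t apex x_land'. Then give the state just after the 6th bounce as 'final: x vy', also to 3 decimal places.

1 2.952 15.412 17.267
2 1.685 3.551 27.127
3 0.809 0.818 31.860
4 0.388 0.188 34.132
5 0.186 0.043 35.222
6 0.089 0.010 35.746
final: 35.746 0.215

Arc 1: start y=8.260, vy=11.960 → t=2.952, apex=15.412, x_land=17.267, impact vy=-17.557
  bounce: vy ← 0.48·17.557 = 8.427
Arc 2: start y=0.000, vy=8.427 → t=1.685, apex=3.551, x_land=27.127, impact vy=-8.427
  bounce: vy ← 0.48·8.427 = 4.045
Arc 3: start y=0.000, vy=4.045 → t=0.809, apex=0.818, x_land=31.860, impact vy=-4.045
  bounce: vy ← 0.48·4.045 = 1.942
Arc 4: start y=0.000, vy=1.942 → t=0.388, apex=0.188, x_land=34.132, impact vy=-1.942
  bounce: vy ← 0.48·1.942 = 0.932
Arc 5: start y=0.000, vy=0.932 → t=0.186, apex=0.043, x_land=35.222, impact vy=-0.932
  bounce: vy ← 0.48·0.932 = 0.447
Arc 6: start y=0.000, vy=0.447 → t=0.089, apex=0.010, x_land=35.746, impact vy=-0.447
  bounce: vy ← 0.48·0.447 = 0.215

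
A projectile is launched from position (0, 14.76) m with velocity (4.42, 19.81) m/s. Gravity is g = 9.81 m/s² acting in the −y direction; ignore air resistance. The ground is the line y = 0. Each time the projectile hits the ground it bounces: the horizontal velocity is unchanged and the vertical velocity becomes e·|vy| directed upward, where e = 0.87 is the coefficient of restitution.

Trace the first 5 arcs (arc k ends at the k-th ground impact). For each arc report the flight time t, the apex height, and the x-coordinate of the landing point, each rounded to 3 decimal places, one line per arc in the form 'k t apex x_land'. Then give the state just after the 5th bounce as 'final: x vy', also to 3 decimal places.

Arc 1: start y=14.760, vy=19.810 → t=4.682, apex=34.762, x_land=20.692, impact vy=-26.116
  bounce: vy ← 0.87·26.116 = 22.721
Arc 2: start y=0.000, vy=22.721 → t=4.632, apex=26.311, x_land=41.166, impact vy=-22.721
  bounce: vy ← 0.87·22.721 = 19.767
Arc 3: start y=0.000, vy=19.767 → t=4.030, apex=19.915, x_land=58.979, impact vy=-19.767
  bounce: vy ← 0.87·19.767 = 17.197
Arc 4: start y=0.000, vy=17.197 → t=3.506, apex=15.074, x_land=74.476, impact vy=-17.197
  bounce: vy ← 0.87·17.197 = 14.962
Arc 5: start y=0.000, vy=14.962 → t=3.050, apex=11.409, x_land=87.958, impact vy=-14.962
  bounce: vy ← 0.87·14.962 = 13.017

1 4.682 34.762 20.692
2 4.632 26.311 41.166
3 4.030 19.915 58.979
4 3.506 15.074 74.476
5 3.050 11.409 87.958
final: 87.958 13.017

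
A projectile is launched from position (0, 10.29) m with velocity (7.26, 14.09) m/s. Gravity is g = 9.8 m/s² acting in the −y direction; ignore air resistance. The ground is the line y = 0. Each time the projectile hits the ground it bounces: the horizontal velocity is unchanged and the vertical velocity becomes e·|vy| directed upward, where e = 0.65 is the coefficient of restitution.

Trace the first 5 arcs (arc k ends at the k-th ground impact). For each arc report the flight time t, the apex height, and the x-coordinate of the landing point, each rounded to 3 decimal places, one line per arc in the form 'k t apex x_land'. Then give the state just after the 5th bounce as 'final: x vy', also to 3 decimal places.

Arc 1: start y=10.290, vy=14.090 → t=3.479, apex=20.419, x_land=25.258, impact vy=-20.005
  bounce: vy ← 0.65·20.005 = 13.003
Arc 2: start y=0.000, vy=13.003 → t=2.654, apex=8.627, x_land=44.525, impact vy=-13.003
  bounce: vy ← 0.65·13.003 = 8.452
Arc 3: start y=0.000, vy=8.452 → t=1.725, apex=3.645, x_land=57.048, impact vy=-8.452
  bounce: vy ← 0.65·8.452 = 5.494
Arc 4: start y=0.000, vy=5.494 → t=1.121, apex=1.540, x_land=65.188, impact vy=-5.494
  bounce: vy ← 0.65·5.494 = 3.571
Arc 5: start y=0.000, vy=3.571 → t=0.729, apex=0.651, x_land=70.479, impact vy=-3.571
  bounce: vy ← 0.65·3.571 = 2.321

1 3.479 20.419 25.258
2 2.654 8.627 44.525
3 1.725 3.645 57.048
4 1.121 1.540 65.188
5 0.729 0.651 70.479
final: 70.479 2.321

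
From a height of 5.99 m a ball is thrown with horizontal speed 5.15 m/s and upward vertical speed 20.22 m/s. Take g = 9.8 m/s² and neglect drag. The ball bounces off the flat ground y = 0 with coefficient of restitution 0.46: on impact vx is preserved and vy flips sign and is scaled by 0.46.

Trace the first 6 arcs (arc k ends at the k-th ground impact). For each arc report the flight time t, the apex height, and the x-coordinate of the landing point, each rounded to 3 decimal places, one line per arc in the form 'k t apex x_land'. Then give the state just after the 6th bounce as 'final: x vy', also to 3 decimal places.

Arc 1: start y=5.990, vy=20.220 → t=4.404, apex=26.850, x_land=22.681, impact vy=-22.940
  bounce: vy ← 0.46·22.940 = 10.552
Arc 2: start y=0.000, vy=10.552 → t=2.154, apex=5.681, x_land=33.772, impact vy=-10.552
  bounce: vy ← 0.46·10.552 = 4.854
Arc 3: start y=0.000, vy=4.854 → t=0.991, apex=1.202, x_land=38.874, impact vy=-4.854
  bounce: vy ← 0.46·4.854 = 2.233
Arc 4: start y=0.000, vy=2.233 → t=0.456, apex=0.254, x_land=41.221, impact vy=-2.233
  bounce: vy ← 0.46·2.233 = 1.027
Arc 5: start y=0.000, vy=1.027 → t=0.210, apex=0.054, x_land=42.300, impact vy=-1.027
  bounce: vy ← 0.46·1.027 = 0.472
Arc 6: start y=0.000, vy=0.472 → t=0.096, apex=0.011, x_land=42.797, impact vy=-0.472
  bounce: vy ← 0.46·0.472 = 0.217

1 4.404 26.850 22.681
2 2.154 5.681 33.772
3 0.991 1.202 38.874
4 0.456 0.254 41.221
5 0.210 0.054 42.300
6 0.096 0.011 42.797
final: 42.797 0.217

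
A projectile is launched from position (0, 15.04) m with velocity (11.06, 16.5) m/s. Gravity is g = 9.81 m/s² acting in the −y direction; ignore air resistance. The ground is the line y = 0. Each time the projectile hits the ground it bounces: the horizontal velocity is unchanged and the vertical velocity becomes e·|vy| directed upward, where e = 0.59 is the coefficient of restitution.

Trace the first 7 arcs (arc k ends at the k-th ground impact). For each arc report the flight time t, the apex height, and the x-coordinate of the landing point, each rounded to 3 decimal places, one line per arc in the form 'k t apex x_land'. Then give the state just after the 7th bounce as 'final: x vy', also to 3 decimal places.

Arc 1: start y=15.040, vy=16.500 → t=4.110, apex=28.916, x_land=45.456, impact vy=-23.819
  bounce: vy ← 0.59·23.819 = 14.053
Arc 2: start y=0.000, vy=14.053 → t=2.865, apex=10.066, x_land=77.144, impact vy=-14.053
  bounce: vy ← 0.59·14.053 = 8.291
Arc 3: start y=0.000, vy=8.291 → t=1.690, apex=3.504, x_land=95.839, impact vy=-8.291
  bounce: vy ← 0.59·8.291 = 4.892
Arc 4: start y=0.000, vy=4.892 → t=0.997, apex=1.220, x_land=106.870, impact vy=-4.892
  bounce: vy ← 0.59·4.892 = 2.886
Arc 5: start y=0.000, vy=2.886 → t=0.588, apex=0.425, x_land=113.378, impact vy=-2.886
  bounce: vy ← 0.59·2.886 = 1.703
Arc 6: start y=0.000, vy=1.703 → t=0.347, apex=0.148, x_land=117.217, impact vy=-1.703
  bounce: vy ← 0.59·1.703 = 1.005
Arc 7: start y=0.000, vy=1.005 → t=0.205, apex=0.051, x_land=119.483, impact vy=-1.005
  bounce: vy ← 0.59·1.005 = 0.593

1 4.110 28.916 45.456
2 2.865 10.066 77.144
3 1.690 3.504 95.839
4 0.997 1.220 106.870
5 0.588 0.425 113.378
6 0.347 0.148 117.217
7 0.205 0.051 119.483
final: 119.483 0.593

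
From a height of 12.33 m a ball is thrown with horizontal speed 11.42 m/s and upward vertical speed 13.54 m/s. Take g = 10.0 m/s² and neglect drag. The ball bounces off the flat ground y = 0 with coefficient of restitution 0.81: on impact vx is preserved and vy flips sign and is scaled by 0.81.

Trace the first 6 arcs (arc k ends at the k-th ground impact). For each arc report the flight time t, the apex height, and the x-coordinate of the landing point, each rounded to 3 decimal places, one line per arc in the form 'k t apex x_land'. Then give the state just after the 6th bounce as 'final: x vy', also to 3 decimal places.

Arc 1: start y=12.330, vy=13.540 → t=3.427, apex=21.497, x_land=39.142, impact vy=-20.735
  bounce: vy ← 0.81·20.735 = 16.795
Arc 2: start y=0.000, vy=16.795 → t=3.359, apex=14.104, x_land=77.502, impact vy=-16.795
  bounce: vy ← 0.81·16.795 = 13.604
Arc 3: start y=0.000, vy=13.604 → t=2.721, apex=9.254, x_land=108.574, impact vy=-13.604
  bounce: vy ← 0.81·13.604 = 11.019
Arc 4: start y=0.000, vy=11.019 → t=2.204, apex=6.071, x_land=133.742, impact vy=-11.019
  bounce: vy ← 0.81·11.019 = 8.926
Arc 5: start y=0.000, vy=8.926 → t=1.785, apex=3.983, x_land=154.128, impact vy=-8.926
  bounce: vy ← 0.81·8.926 = 7.230
Arc 6: start y=0.000, vy=7.230 → t=1.446, apex=2.613, x_land=170.641, impact vy=-7.230
  bounce: vy ← 0.81·7.230 = 5.856

1 3.427 21.497 39.142
2 3.359 14.104 77.502
3 2.721 9.254 108.574
4 2.204 6.071 133.742
5 1.785 3.983 154.128
6 1.446 2.613 170.641
final: 170.641 5.856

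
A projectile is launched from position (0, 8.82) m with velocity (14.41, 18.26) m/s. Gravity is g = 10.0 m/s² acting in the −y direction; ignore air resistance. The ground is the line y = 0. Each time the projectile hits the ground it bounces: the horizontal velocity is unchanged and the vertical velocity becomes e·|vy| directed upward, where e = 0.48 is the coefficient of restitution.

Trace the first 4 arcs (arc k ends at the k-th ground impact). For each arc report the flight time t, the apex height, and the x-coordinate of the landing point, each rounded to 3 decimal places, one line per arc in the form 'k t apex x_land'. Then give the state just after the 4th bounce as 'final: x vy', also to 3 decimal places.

1 4.084 25.491 58.850
2 2.168 5.873 90.085
3 1.040 1.353 105.078
4 0.499 0.312 112.275
final: 112.275 1.199

Arc 1: start y=8.820, vy=18.260 → t=4.084, apex=25.491, x_land=58.850, impact vy=-22.579
  bounce: vy ← 0.48·22.579 = 10.838
Arc 2: start y=0.000, vy=10.838 → t=2.168, apex=5.873, x_land=90.085, impact vy=-10.838
  bounce: vy ← 0.48·10.838 = 5.202
Arc 3: start y=0.000, vy=5.202 → t=1.040, apex=1.353, x_land=105.078, impact vy=-5.202
  bounce: vy ← 0.48·5.202 = 2.497
Arc 4: start y=0.000, vy=2.497 → t=0.499, apex=0.312, x_land=112.275, impact vy=-2.497
  bounce: vy ← 0.48·2.497 = 1.199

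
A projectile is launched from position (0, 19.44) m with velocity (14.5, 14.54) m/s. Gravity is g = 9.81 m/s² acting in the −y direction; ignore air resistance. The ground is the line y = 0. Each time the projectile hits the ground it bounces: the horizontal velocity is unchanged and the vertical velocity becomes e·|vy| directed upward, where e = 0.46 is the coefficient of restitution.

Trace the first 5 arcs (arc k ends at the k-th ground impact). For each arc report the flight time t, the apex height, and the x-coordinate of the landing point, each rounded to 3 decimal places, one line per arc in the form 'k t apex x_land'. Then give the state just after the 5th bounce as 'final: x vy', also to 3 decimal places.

1 3.964 30.215 57.480
2 2.283 6.394 90.589
3 1.050 1.353 105.819
4 0.483 0.286 112.825
5 0.222 0.061 116.048
final: 116.048 0.501

Arc 1: start y=19.440, vy=14.540 → t=3.964, apex=30.215, x_land=57.480, impact vy=-24.348
  bounce: vy ← 0.46·24.348 = 11.200
Arc 2: start y=0.000, vy=11.200 → t=2.283, apex=6.394, x_land=90.589, impact vy=-11.200
  bounce: vy ← 0.46·11.200 = 5.152
Arc 3: start y=0.000, vy=5.152 → t=1.050, apex=1.353, x_land=105.819, impact vy=-5.152
  bounce: vy ← 0.46·5.152 = 2.370
Arc 4: start y=0.000, vy=2.370 → t=0.483, apex=0.286, x_land=112.825, impact vy=-2.370
  bounce: vy ← 0.46·2.370 = 1.090
Arc 5: start y=0.000, vy=1.090 → t=0.222, apex=0.061, x_land=116.048, impact vy=-1.090
  bounce: vy ← 0.46·1.090 = 0.501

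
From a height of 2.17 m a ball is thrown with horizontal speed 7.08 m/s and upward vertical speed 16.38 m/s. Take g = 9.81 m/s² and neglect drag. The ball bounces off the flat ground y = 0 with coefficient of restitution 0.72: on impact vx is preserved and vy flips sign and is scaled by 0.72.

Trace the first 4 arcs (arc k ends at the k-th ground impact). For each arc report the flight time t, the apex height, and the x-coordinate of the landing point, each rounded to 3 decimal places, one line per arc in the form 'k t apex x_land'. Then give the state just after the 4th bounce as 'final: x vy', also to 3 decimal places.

Arc 1: start y=2.170, vy=16.380 → t=3.467, apex=15.845, x_land=24.547, impact vy=-17.632
  bounce: vy ← 0.72·17.632 = 12.695
Arc 2: start y=0.000, vy=12.695 → t=2.588, apex=8.214, x_land=42.871, impact vy=-12.695
  bounce: vy ← 0.72·12.695 = 9.140
Arc 3: start y=0.000, vy=9.140 → t=1.863, apex=4.258, x_land=56.064, impact vy=-9.140
  bounce: vy ← 0.72·9.140 = 6.581
Arc 4: start y=0.000, vy=6.581 → t=1.342, apex=2.207, x_land=65.563, impact vy=-6.581
  bounce: vy ← 0.72·6.581 = 4.738

1 3.467 15.845 24.547
2 2.588 8.214 42.871
3 1.863 4.258 56.064
4 1.342 2.207 65.563
final: 65.563 4.738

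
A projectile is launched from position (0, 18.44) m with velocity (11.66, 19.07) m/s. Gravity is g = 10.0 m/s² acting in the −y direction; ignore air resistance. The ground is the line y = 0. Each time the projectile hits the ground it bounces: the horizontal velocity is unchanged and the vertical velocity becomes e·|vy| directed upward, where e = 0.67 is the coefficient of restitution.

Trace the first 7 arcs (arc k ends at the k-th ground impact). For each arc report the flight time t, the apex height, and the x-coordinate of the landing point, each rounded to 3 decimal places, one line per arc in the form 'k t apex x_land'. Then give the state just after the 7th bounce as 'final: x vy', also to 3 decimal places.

Arc 1: start y=18.440, vy=19.070 → t=4.613, apex=36.623, x_land=53.792, impact vy=-27.064
  bounce: vy ← 0.67·27.064 = 18.133
Arc 2: start y=0.000, vy=18.133 → t=3.627, apex=16.440, x_land=96.078, impact vy=-18.133
  bounce: vy ← 0.67·18.133 = 12.149
Arc 3: start y=0.000, vy=12.149 → t=2.430, apex=7.380, x_land=124.410, impact vy=-12.149
  bounce: vy ← 0.67·12.149 = 8.140
Arc 4: start y=0.000, vy=8.140 → t=1.628, apex=3.313, x_land=143.392, impact vy=-8.140
  bounce: vy ← 0.67·8.140 = 5.454
Arc 5: start y=0.000, vy=5.454 → t=1.091, apex=1.487, x_land=156.110, impact vy=-5.454
  bounce: vy ← 0.67·5.454 = 3.654
Arc 6: start y=0.000, vy=3.654 → t=0.731, apex=0.668, x_land=164.631, impact vy=-3.654
  bounce: vy ← 0.67·3.654 = 2.448
Arc 7: start y=0.000, vy=2.448 → t=0.490, apex=0.300, x_land=170.341, impact vy=-2.448
  bounce: vy ← 0.67·2.448 = 1.640

1 4.613 36.623 53.792
2 3.627 16.440 96.078
3 2.430 7.380 124.410
4 1.628 3.313 143.392
5 1.091 1.487 156.110
6 0.731 0.668 164.631
7 0.490 0.300 170.341
final: 170.341 1.640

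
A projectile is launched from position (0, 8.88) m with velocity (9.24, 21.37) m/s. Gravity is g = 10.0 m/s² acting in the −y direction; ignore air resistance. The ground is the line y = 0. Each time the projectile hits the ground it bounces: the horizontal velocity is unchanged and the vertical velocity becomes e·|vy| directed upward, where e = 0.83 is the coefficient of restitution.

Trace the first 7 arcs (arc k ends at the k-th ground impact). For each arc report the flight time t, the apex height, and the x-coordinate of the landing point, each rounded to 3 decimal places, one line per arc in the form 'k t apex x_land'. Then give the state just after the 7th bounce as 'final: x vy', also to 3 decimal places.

Arc 1: start y=8.880, vy=21.370 → t=4.655, apex=31.714, x_land=43.017, impact vy=-25.185
  bounce: vy ← 0.83·25.185 = 20.903
Arc 2: start y=0.000, vy=20.903 → t=4.181, apex=21.848, x_land=81.646, impact vy=-20.903
  bounce: vy ← 0.83·20.903 = 17.350
Arc 3: start y=0.000, vy=17.350 → t=3.470, apex=15.051, x_land=113.709, impact vy=-17.350
  bounce: vy ← 0.83·17.350 = 14.400
Arc 4: start y=0.000, vy=14.400 → t=2.880, apex=10.369, x_land=140.321, impact vy=-14.400
  bounce: vy ← 0.83·14.400 = 11.952
Arc 5: start y=0.000, vy=11.952 → t=2.390, apex=7.143, x_land=162.408, impact vy=-11.952
  bounce: vy ← 0.83·11.952 = 9.920
Arc 6: start y=0.000, vy=9.920 → t=1.984, apex=4.921, x_land=180.741, impact vy=-9.920
  bounce: vy ← 0.83·9.920 = 8.234
Arc 7: start y=0.000, vy=8.234 → t=1.647, apex=3.390, x_land=195.958, impact vy=-8.234
  bounce: vy ← 0.83·8.234 = 6.834

1 4.655 31.714 43.017
2 4.181 21.848 81.646
3 3.470 15.051 113.709
4 2.880 10.369 140.321
5 2.390 7.143 162.408
6 1.984 4.921 180.741
7 1.647 3.390 195.958
final: 195.958 6.834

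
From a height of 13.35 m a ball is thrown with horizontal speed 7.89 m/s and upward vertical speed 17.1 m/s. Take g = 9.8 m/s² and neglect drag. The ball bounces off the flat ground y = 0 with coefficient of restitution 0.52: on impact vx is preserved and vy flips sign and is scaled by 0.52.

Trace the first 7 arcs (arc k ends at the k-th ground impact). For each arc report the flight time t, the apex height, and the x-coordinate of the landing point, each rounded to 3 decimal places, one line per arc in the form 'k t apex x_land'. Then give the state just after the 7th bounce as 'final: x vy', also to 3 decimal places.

1 4.147 28.269 32.718
2 2.498 7.644 52.427
3 1.299 2.067 62.676
4 0.675 0.559 68.005
5 0.351 0.151 70.777
6 0.183 0.041 72.218
7 0.095 0.011 72.967
final: 72.967 0.242

Arc 1: start y=13.350, vy=17.100 → t=4.147, apex=28.269, x_land=32.718, impact vy=-23.539
  bounce: vy ← 0.52·23.539 = 12.240
Arc 2: start y=0.000, vy=12.240 → t=2.498, apex=7.644, x_land=52.427, impact vy=-12.240
  bounce: vy ← 0.52·12.240 = 6.365
Arc 3: start y=0.000, vy=6.365 → t=1.299, apex=2.067, x_land=62.676, impact vy=-6.365
  bounce: vy ← 0.52·6.365 = 3.310
Arc 4: start y=0.000, vy=3.310 → t=0.675, apex=0.559, x_land=68.005, impact vy=-3.310
  bounce: vy ← 0.52·3.310 = 1.721
Arc 5: start y=0.000, vy=1.721 → t=0.351, apex=0.151, x_land=70.777, impact vy=-1.721
  bounce: vy ← 0.52·1.721 = 0.895
Arc 6: start y=0.000, vy=0.895 → t=0.183, apex=0.041, x_land=72.218, impact vy=-0.895
  bounce: vy ← 0.52·0.895 = 0.465
Arc 7: start y=0.000, vy=0.465 → t=0.095, apex=0.011, x_land=72.967, impact vy=-0.465
  bounce: vy ← 0.52·0.465 = 0.242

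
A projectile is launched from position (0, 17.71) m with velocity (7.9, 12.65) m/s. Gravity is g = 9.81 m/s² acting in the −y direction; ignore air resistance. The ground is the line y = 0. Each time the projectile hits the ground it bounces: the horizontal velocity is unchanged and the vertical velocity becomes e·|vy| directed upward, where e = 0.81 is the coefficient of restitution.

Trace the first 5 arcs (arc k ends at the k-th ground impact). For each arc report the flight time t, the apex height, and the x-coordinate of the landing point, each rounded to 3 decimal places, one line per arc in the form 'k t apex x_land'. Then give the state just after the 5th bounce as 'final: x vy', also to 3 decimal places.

1 3.586 25.866 28.329
2 3.720 16.971 57.718
3 3.013 11.135 81.523
4 2.441 7.305 100.805
5 1.977 4.793 116.424
final: 116.424 7.855

Arc 1: start y=17.710, vy=12.650 → t=3.586, apex=25.866, x_land=28.329, impact vy=-22.528
  bounce: vy ← 0.81·22.528 = 18.247
Arc 2: start y=0.000, vy=18.247 → t=3.720, apex=16.971, x_land=57.718, impact vy=-18.247
  bounce: vy ← 0.81·18.247 = 14.780
Arc 3: start y=0.000, vy=14.780 → t=3.013, apex=11.135, x_land=81.523, impact vy=-14.780
  bounce: vy ← 0.81·14.780 = 11.972
Arc 4: start y=0.000, vy=11.972 → t=2.441, apex=7.305, x_land=100.805, impact vy=-11.972
  bounce: vy ← 0.81·11.972 = 9.697
Arc 5: start y=0.000, vy=9.697 → t=1.977, apex=4.793, x_land=116.424, impact vy=-9.697
  bounce: vy ← 0.81·9.697 = 7.855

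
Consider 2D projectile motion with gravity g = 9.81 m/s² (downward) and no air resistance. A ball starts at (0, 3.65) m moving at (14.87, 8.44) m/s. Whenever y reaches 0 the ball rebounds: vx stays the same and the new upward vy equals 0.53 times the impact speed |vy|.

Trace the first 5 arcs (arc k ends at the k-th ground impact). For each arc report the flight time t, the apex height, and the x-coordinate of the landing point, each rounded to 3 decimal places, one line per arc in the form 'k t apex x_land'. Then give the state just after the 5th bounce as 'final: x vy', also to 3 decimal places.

Arc 1: start y=3.650, vy=8.440 → t=2.079, apex=7.281, x_land=30.910, impact vy=-11.952
  bounce: vy ← 0.53·11.952 = 6.334
Arc 2: start y=0.000, vy=6.334 → t=1.291, apex=2.045, x_land=50.114, impact vy=-6.334
  bounce: vy ← 0.53·6.334 = 3.357
Arc 3: start y=0.000, vy=3.357 → t=0.684, apex=0.574, x_land=60.291, impact vy=-3.357
  bounce: vy ← 0.53·3.357 = 1.779
Arc 4: start y=0.000, vy=1.779 → t=0.363, apex=0.161, x_land=65.686, impact vy=-1.779
  bounce: vy ← 0.53·1.779 = 0.943
Arc 5: start y=0.000, vy=0.943 → t=0.192, apex=0.045, x_land=68.545, impact vy=-0.943
  bounce: vy ← 0.53·0.943 = 0.500

1 2.079 7.281 30.910
2 1.291 2.045 50.114
3 0.684 0.574 60.291
4 0.363 0.161 65.686
5 0.192 0.045 68.545
final: 68.545 0.500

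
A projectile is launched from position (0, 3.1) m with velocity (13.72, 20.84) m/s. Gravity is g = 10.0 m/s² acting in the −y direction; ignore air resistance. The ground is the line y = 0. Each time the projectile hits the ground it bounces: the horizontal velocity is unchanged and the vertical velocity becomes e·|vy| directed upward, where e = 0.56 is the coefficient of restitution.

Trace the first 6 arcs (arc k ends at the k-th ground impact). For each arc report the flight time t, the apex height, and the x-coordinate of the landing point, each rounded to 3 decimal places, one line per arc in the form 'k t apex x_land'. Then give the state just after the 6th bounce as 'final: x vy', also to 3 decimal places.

1 4.312 24.815 59.158
2 2.495 7.782 93.391
3 1.397 2.440 112.561
4 0.782 0.765 123.297
5 0.438 0.240 129.309
6 0.245 0.075 132.676
final: 132.676 0.687

Arc 1: start y=3.100, vy=20.840 → t=4.312, apex=24.815, x_land=59.158, impact vy=-22.278
  bounce: vy ← 0.56·22.278 = 12.476
Arc 2: start y=0.000, vy=12.476 → t=2.495, apex=7.782, x_land=93.391, impact vy=-12.476
  bounce: vy ← 0.56·12.476 = 6.986
Arc 3: start y=0.000, vy=6.986 → t=1.397, apex=2.440, x_land=112.561, impact vy=-6.986
  bounce: vy ← 0.56·6.986 = 3.912
Arc 4: start y=0.000, vy=3.912 → t=0.782, apex=0.765, x_land=123.297, impact vy=-3.912
  bounce: vy ← 0.56·3.912 = 2.191
Arc 5: start y=0.000, vy=2.191 → t=0.438, apex=0.240, x_land=129.309, impact vy=-2.191
  bounce: vy ← 0.56·2.191 = 1.227
Arc 6: start y=0.000, vy=1.227 → t=0.245, apex=0.075, x_land=132.676, impact vy=-1.227
  bounce: vy ← 0.56·1.227 = 0.687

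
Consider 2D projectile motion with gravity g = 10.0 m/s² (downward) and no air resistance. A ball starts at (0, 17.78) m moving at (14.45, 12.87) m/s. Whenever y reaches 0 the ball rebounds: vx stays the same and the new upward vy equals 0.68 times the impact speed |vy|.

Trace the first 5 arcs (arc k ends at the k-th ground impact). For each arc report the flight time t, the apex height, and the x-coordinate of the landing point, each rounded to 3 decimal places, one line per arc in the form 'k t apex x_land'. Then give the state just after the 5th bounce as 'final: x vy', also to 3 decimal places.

1 3.570 26.062 51.587
2 3.105 12.051 96.454
3 2.111 5.572 126.963
4 1.436 2.577 147.710
5 0.976 1.191 161.817
final: 161.817 3.319

Arc 1: start y=17.780, vy=12.870 → t=3.570, apex=26.062, x_land=51.587, impact vy=-22.831
  bounce: vy ← 0.68·22.831 = 15.525
Arc 2: start y=0.000, vy=15.525 → t=3.105, apex=12.051, x_land=96.454, impact vy=-15.525
  bounce: vy ← 0.68·15.525 = 10.557
Arc 3: start y=0.000, vy=10.557 → t=2.111, apex=5.572, x_land=126.963, impact vy=-10.557
  bounce: vy ← 0.68·10.557 = 7.179
Arc 4: start y=0.000, vy=7.179 → t=1.436, apex=2.577, x_land=147.710, impact vy=-7.179
  bounce: vy ← 0.68·7.179 = 4.881
Arc 5: start y=0.000, vy=4.881 → t=0.976, apex=1.191, x_land=161.817, impact vy=-4.881
  bounce: vy ← 0.68·4.881 = 3.319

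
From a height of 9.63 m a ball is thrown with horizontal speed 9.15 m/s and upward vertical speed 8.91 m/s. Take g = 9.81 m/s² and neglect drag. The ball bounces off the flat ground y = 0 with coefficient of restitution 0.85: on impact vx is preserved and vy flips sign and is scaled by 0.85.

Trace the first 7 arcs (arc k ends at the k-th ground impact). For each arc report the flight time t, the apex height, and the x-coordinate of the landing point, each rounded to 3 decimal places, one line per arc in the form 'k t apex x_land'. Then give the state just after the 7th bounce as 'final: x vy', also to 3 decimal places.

1 2.578 13.676 23.589
2 2.839 9.881 49.563
3 2.413 7.139 71.641
4 2.051 5.158 90.407
5 1.743 3.727 106.358
6 1.482 2.693 119.916
7 1.260 1.945 131.441
final: 131.441 5.251

Arc 1: start y=9.630, vy=8.910 → t=2.578, apex=13.676, x_land=23.589, impact vy=-16.381
  bounce: vy ← 0.85·16.381 = 13.924
Arc 2: start y=0.000, vy=13.924 → t=2.839, apex=9.881, x_land=49.563, impact vy=-13.924
  bounce: vy ← 0.85·13.924 = 11.835
Arc 3: start y=0.000, vy=11.835 → t=2.413, apex=7.139, x_land=71.641, impact vy=-11.835
  bounce: vy ← 0.85·11.835 = 10.060
Arc 4: start y=0.000, vy=10.060 → t=2.051, apex=5.158, x_land=90.407, impact vy=-10.060
  bounce: vy ← 0.85·10.060 = 8.551
Arc 5: start y=0.000, vy=8.551 → t=1.743, apex=3.727, x_land=106.358, impact vy=-8.551
  bounce: vy ← 0.85·8.551 = 7.268
Arc 6: start y=0.000, vy=7.268 → t=1.482, apex=2.693, x_land=119.916, impact vy=-7.268
  bounce: vy ← 0.85·7.268 = 6.178
Arc 7: start y=0.000, vy=6.178 → t=1.260, apex=1.945, x_land=131.441, impact vy=-6.178
  bounce: vy ← 0.85·6.178 = 5.251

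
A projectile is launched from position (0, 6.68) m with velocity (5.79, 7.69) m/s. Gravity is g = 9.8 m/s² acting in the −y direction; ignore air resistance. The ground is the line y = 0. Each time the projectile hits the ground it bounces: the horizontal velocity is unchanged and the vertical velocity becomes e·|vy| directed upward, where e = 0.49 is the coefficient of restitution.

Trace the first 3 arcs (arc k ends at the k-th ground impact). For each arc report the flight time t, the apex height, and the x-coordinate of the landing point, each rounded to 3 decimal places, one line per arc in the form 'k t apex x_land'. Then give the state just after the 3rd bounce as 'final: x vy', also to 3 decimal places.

1 2.191 9.697 12.689
2 1.379 2.328 20.671
3 0.676 0.559 24.582
final: 24.582 1.622

Arc 1: start y=6.680, vy=7.690 → t=2.191, apex=9.697, x_land=12.689, impact vy=-13.786
  bounce: vy ← 0.49·13.786 = 6.755
Arc 2: start y=0.000, vy=6.755 → t=1.379, apex=2.328, x_land=20.671, impact vy=-6.755
  bounce: vy ← 0.49·6.755 = 3.310
Arc 3: start y=0.000, vy=3.310 → t=0.676, apex=0.559, x_land=24.582, impact vy=-3.310
  bounce: vy ← 0.49·3.310 = 1.622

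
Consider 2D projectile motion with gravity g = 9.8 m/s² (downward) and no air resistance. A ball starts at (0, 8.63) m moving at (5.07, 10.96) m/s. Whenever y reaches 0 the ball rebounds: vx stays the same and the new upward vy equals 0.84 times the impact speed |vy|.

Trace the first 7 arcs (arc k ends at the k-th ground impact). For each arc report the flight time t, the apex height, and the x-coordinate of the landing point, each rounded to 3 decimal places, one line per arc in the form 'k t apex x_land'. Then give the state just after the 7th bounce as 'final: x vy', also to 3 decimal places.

1 2.854 14.759 14.469
2 2.916 10.414 29.251
3 2.449 7.348 41.669
4 2.057 5.185 52.099
5 1.728 3.658 60.861
6 1.452 2.581 68.220
7 1.219 1.821 74.402
final: 74.402 5.019

Arc 1: start y=8.630, vy=10.960 → t=2.854, apex=14.759, x_land=14.469, impact vy=-17.008
  bounce: vy ← 0.84·17.008 = 14.287
Arc 2: start y=0.000, vy=14.287 → t=2.916, apex=10.414, x_land=29.251, impact vy=-14.287
  bounce: vy ← 0.84·14.287 = 12.001
Arc 3: start y=0.000, vy=12.001 → t=2.449, apex=7.348, x_land=41.669, impact vy=-12.001
  bounce: vy ← 0.84·12.001 = 10.081
Arc 4: start y=0.000, vy=10.081 → t=2.057, apex=5.185, x_land=52.099, impact vy=-10.081
  bounce: vy ← 0.84·10.081 = 8.468
Arc 5: start y=0.000, vy=8.468 → t=1.728, apex=3.658, x_land=60.861, impact vy=-8.468
  bounce: vy ← 0.84·8.468 = 7.113
Arc 6: start y=0.000, vy=7.113 → t=1.452, apex=2.581, x_land=68.220, impact vy=-7.113
  bounce: vy ← 0.84·7.113 = 5.975
Arc 7: start y=0.000, vy=5.975 → t=1.219, apex=1.821, x_land=74.402, impact vy=-5.975
  bounce: vy ← 0.84·5.975 = 5.019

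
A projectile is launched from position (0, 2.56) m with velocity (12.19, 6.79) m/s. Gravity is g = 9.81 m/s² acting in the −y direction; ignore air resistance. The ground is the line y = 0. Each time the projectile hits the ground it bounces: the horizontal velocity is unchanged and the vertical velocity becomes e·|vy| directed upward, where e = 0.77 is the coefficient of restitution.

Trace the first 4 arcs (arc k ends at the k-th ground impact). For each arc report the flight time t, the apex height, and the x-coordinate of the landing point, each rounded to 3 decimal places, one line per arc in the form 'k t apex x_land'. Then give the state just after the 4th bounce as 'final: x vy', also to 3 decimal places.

1 1.693 4.910 20.633
2 1.541 2.911 39.415
3 1.186 1.726 53.877
4 0.914 1.023 65.013
final: 65.013 3.450

Arc 1: start y=2.560, vy=6.790 → t=1.693, apex=4.910, x_land=20.633, impact vy=-9.815
  bounce: vy ← 0.77·9.815 = 7.557
Arc 2: start y=0.000, vy=7.557 → t=1.541, apex=2.911, x_land=39.415, impact vy=-7.557
  bounce: vy ← 0.77·7.557 = 5.819
Arc 3: start y=0.000, vy=5.819 → t=1.186, apex=1.726, x_land=53.877, impact vy=-5.819
  bounce: vy ← 0.77·5.819 = 4.481
Arc 4: start y=0.000, vy=4.481 → t=0.914, apex=1.023, x_land=65.013, impact vy=-4.481
  bounce: vy ← 0.77·4.481 = 3.450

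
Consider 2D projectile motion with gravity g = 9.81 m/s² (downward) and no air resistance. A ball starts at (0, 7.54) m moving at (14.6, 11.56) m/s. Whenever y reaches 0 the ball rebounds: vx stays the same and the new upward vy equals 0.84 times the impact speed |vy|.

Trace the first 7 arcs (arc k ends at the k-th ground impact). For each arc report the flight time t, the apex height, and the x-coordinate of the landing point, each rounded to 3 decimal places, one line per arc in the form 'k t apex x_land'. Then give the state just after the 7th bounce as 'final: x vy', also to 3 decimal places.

1 2.889 14.351 42.178
2 2.874 10.126 84.133
3 2.414 7.145 119.375
4 2.028 5.042 148.979
5 1.703 3.557 173.846
6 1.431 2.510 194.734
7 1.202 1.771 212.280
final: 212.280 4.952

Arc 1: start y=7.540, vy=11.560 → t=2.889, apex=14.351, x_land=42.178, impact vy=-16.780
  bounce: vy ← 0.84·16.780 = 14.095
Arc 2: start y=0.000, vy=14.095 → t=2.874, apex=10.126, x_land=84.133, impact vy=-14.095
  bounce: vy ← 0.84·14.095 = 11.840
Arc 3: start y=0.000, vy=11.840 → t=2.414, apex=7.145, x_land=119.375, impact vy=-11.840
  bounce: vy ← 0.84·11.840 = 9.946
Arc 4: start y=0.000, vy=9.946 → t=2.028, apex=5.042, x_land=148.979, impact vy=-9.946
  bounce: vy ← 0.84·9.946 = 8.354
Arc 5: start y=0.000, vy=8.354 → t=1.703, apex=3.557, x_land=173.846, impact vy=-8.354
  bounce: vy ← 0.84·8.354 = 7.018
Arc 6: start y=0.000, vy=7.018 → t=1.431, apex=2.510, x_land=194.734, impact vy=-7.018
  bounce: vy ← 0.84·7.018 = 5.895
Arc 7: start y=0.000, vy=5.895 → t=1.202, apex=1.771, x_land=212.280, impact vy=-5.895
  bounce: vy ← 0.84·5.895 = 4.952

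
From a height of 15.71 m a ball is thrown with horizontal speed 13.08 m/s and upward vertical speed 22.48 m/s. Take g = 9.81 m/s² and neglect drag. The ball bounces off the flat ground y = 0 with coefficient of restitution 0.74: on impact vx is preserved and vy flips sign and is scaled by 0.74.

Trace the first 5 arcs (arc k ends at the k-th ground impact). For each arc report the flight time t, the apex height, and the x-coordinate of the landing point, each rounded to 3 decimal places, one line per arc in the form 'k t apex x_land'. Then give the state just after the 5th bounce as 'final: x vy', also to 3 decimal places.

Arc 1: start y=15.710, vy=22.480 → t=5.199, apex=41.467, x_land=68.004, impact vy=-28.523
  bounce: vy ← 0.74·28.523 = 21.107
Arc 2: start y=0.000, vy=21.107 → t=4.303, apex=22.707, x_land=124.290, impact vy=-21.107
  bounce: vy ← 0.74·21.107 = 15.619
Arc 3: start y=0.000, vy=15.619 → t=3.184, apex=12.435, x_land=165.942, impact vy=-15.619
  bounce: vy ← 0.74·15.619 = 11.558
Arc 4: start y=0.000, vy=11.558 → t=2.356, apex=6.809, x_land=196.764, impact vy=-11.558
  bounce: vy ← 0.74·11.558 = 8.553
Arc 5: start y=0.000, vy=8.553 → t=1.744, apex=3.729, x_land=219.573, impact vy=-8.553
  bounce: vy ← 0.74·8.553 = 6.329

1 5.199 41.467 68.004
2 4.303 22.707 124.290
3 3.184 12.435 165.942
4 2.356 6.809 196.764
5 1.744 3.729 219.573
final: 219.573 6.329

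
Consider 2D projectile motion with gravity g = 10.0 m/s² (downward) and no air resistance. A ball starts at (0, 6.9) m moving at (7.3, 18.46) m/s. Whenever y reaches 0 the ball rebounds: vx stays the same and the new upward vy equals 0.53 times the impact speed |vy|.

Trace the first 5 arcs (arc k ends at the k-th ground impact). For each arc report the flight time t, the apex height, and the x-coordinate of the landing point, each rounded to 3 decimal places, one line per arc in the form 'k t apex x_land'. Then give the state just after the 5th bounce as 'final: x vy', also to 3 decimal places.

1 4.034 23.939 29.449
2 2.319 6.724 46.380
3 1.229 1.889 55.354
4 0.652 0.531 60.110
5 0.345 0.149 62.631
final: 62.631 0.915

Arc 1: start y=6.900, vy=18.460 → t=4.034, apex=23.939, x_land=29.449, impact vy=-21.881
  bounce: vy ← 0.53·21.881 = 11.597
Arc 2: start y=0.000, vy=11.597 → t=2.319, apex=6.724, x_land=46.380, impact vy=-11.597
  bounce: vy ← 0.53·11.597 = 6.146
Arc 3: start y=0.000, vy=6.146 → t=1.229, apex=1.889, x_land=55.354, impact vy=-6.146
  bounce: vy ← 0.53·6.146 = 3.258
Arc 4: start y=0.000, vy=3.258 → t=0.652, apex=0.531, x_land=60.110, impact vy=-3.258
  bounce: vy ← 0.53·3.258 = 1.727
Arc 5: start y=0.000, vy=1.727 → t=0.345, apex=0.149, x_land=62.631, impact vy=-1.727
  bounce: vy ← 0.53·1.727 = 0.915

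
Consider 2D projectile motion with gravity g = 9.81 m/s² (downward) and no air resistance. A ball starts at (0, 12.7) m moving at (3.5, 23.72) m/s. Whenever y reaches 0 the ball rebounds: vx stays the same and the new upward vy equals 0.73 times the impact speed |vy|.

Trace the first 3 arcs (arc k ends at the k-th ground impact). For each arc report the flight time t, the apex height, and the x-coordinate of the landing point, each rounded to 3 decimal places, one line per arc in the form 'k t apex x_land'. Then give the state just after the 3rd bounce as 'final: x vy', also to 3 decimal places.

Arc 1: start y=12.700, vy=23.720 → t=5.322, apex=41.377, x_land=18.628, impact vy=-28.492
  bounce: vy ← 0.73·28.492 = 20.799
Arc 2: start y=0.000, vy=20.799 → t=4.240, apex=22.050, x_land=33.470, impact vy=-20.799
  bounce: vy ← 0.73·20.799 = 15.184
Arc 3: start y=0.000, vy=15.184 → t=3.096, apex=11.750, x_land=44.304, impact vy=-15.184
  bounce: vy ← 0.73·15.184 = 11.084

1 5.322 41.377 18.628
2 4.240 22.050 33.470
3 3.096 11.750 44.304
final: 44.304 11.084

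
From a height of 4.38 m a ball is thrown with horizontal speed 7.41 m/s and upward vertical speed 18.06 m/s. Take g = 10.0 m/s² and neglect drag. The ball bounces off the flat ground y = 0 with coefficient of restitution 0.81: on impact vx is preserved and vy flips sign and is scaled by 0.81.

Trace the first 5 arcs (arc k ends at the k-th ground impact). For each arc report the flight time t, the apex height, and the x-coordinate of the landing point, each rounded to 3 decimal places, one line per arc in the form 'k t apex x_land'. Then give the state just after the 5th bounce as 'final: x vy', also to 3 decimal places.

Arc 1: start y=4.380, vy=18.060 → t=3.840, apex=20.688, x_land=28.455, impact vy=-20.341
  bounce: vy ← 0.81·20.341 = 16.476
Arc 2: start y=0.000, vy=16.476 → t=3.295, apex=13.574, x_land=52.873, impact vy=-16.476
  bounce: vy ← 0.81·16.476 = 13.346
Arc 3: start y=0.000, vy=13.346 → t=2.669, apex=8.906, x_land=72.652, impact vy=-13.346
  bounce: vy ← 0.81·13.346 = 10.810
Arc 4: start y=0.000, vy=10.810 → t=2.162, apex=5.843, x_land=88.672, impact vy=-10.810
  bounce: vy ← 0.81·10.810 = 8.756
Arc 5: start y=0.000, vy=8.756 → t=1.751, apex=3.834, x_land=101.649, impact vy=-8.756
  bounce: vy ← 0.81·8.756 = 7.093

1 3.840 20.688 28.455
2 3.295 13.574 52.873
3 2.669 8.906 72.652
4 2.162 5.843 88.672
5 1.751 3.834 101.649
final: 101.649 7.093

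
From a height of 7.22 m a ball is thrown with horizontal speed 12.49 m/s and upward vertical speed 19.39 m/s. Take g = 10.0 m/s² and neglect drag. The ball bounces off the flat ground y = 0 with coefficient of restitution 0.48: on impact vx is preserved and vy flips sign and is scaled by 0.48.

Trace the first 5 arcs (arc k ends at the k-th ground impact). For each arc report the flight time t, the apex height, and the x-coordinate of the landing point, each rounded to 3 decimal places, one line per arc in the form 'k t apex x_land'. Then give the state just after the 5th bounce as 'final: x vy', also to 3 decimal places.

Arc 1: start y=7.220, vy=19.390 → t=4.220, apex=26.019, x_land=52.710, impact vy=-22.812
  bounce: vy ← 0.48·22.812 = 10.950
Arc 2: start y=0.000, vy=10.950 → t=2.190, apex=5.995, x_land=80.062, impact vy=-10.950
  bounce: vy ← 0.48·10.950 = 5.256
Arc 3: start y=0.000, vy=5.256 → t=1.051, apex=1.381, x_land=93.191, impact vy=-5.256
  bounce: vy ← 0.48·5.256 = 2.523
Arc 4: start y=0.000, vy=2.523 → t=0.505, apex=0.318, x_land=99.493, impact vy=-2.523
  bounce: vy ← 0.48·2.523 = 1.211
Arc 5: start y=0.000, vy=1.211 → t=0.242, apex=0.073, x_land=102.518, impact vy=-1.211
  bounce: vy ← 0.48·1.211 = 0.581

1 4.220 26.019 52.710
2 2.190 5.995 80.062
3 1.051 1.381 93.191
4 0.505 0.318 99.493
5 0.242 0.073 102.518
final: 102.518 0.581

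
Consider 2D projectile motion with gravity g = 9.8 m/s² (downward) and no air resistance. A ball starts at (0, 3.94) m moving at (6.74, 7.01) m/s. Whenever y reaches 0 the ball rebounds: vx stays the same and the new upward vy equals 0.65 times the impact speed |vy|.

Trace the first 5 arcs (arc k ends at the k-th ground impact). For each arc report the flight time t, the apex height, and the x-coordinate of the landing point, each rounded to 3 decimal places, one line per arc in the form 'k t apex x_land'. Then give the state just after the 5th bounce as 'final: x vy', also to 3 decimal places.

1 1.862 6.447 12.552
2 1.491 2.724 22.603
3 0.969 1.151 29.136
4 0.630 0.486 33.382
5 0.410 0.205 36.142
final: 36.142 1.304

Arc 1: start y=3.940, vy=7.010 → t=1.862, apex=6.447, x_land=12.552, impact vy=-11.241
  bounce: vy ← 0.65·11.241 = 7.307
Arc 2: start y=0.000, vy=7.307 → t=1.491, apex=2.724, x_land=22.603, impact vy=-7.307
  bounce: vy ← 0.65·7.307 = 4.749
Arc 3: start y=0.000, vy=4.749 → t=0.969, apex=1.151, x_land=29.136, impact vy=-4.749
  bounce: vy ← 0.65·4.749 = 3.087
Arc 4: start y=0.000, vy=3.087 → t=0.630, apex=0.486, x_land=33.382, impact vy=-3.087
  bounce: vy ← 0.65·3.087 = 2.007
Arc 5: start y=0.000, vy=2.007 → t=0.410, apex=0.205, x_land=36.142, impact vy=-2.007
  bounce: vy ← 0.65·2.007 = 1.304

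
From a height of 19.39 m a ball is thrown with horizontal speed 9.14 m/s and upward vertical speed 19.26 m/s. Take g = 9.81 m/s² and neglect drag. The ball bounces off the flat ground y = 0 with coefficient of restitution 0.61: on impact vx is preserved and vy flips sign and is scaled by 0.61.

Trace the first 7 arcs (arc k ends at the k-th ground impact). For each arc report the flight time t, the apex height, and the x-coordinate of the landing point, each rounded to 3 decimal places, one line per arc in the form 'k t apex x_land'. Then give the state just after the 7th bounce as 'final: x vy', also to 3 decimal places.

1 4.758 38.297 43.484
2 3.409 14.250 74.642
3 2.079 5.302 93.648
4 1.268 1.973 105.242
5 0.774 0.734 112.314
6 0.472 0.273 116.628
7 0.288 0.102 119.259
final: 119.259 0.861

Arc 1: start y=19.390, vy=19.260 → t=4.758, apex=38.297, x_land=43.484, impact vy=-27.411
  bounce: vy ← 0.61·27.411 = 16.721
Arc 2: start y=0.000, vy=16.721 → t=3.409, apex=14.250, x_land=74.642, impact vy=-16.721
  bounce: vy ← 0.61·16.721 = 10.200
Arc 3: start y=0.000, vy=10.200 → t=2.079, apex=5.302, x_land=93.648, impact vy=-10.200
  bounce: vy ← 0.61·10.200 = 6.222
Arc 4: start y=0.000, vy=6.222 → t=1.268, apex=1.973, x_land=105.242, impact vy=-6.222
  bounce: vy ← 0.61·6.222 = 3.795
Arc 5: start y=0.000, vy=3.795 → t=0.774, apex=0.734, x_land=112.314, impact vy=-3.795
  bounce: vy ← 0.61·3.795 = 2.315
Arc 6: start y=0.000, vy=2.315 → t=0.472, apex=0.273, x_land=116.628, impact vy=-2.315
  bounce: vy ← 0.61·2.315 = 1.412
Arc 7: start y=0.000, vy=1.412 → t=0.288, apex=0.102, x_land=119.259, impact vy=-1.412
  bounce: vy ← 0.61·1.412 = 0.861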